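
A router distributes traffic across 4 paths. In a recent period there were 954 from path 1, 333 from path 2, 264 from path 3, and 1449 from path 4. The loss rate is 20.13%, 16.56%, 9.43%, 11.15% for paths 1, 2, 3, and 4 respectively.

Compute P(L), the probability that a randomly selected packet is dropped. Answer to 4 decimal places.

Total: 954 + 333 + 264 + 1449 = 3000.
P(1) = 954/3000 = 0.318. P(2) = 333/3000 = 0.111. P(3) = 264/3000 = 0.088. P(4) = 1449/3000 = 0.483.
P(L) = P(L|1)·P(1) + P(L|2)·P(2) + P(L|3)·P(3) + P(L|4)·P(4)
      = 0.2013·0.318 + 0.1656·0.111 + 0.0943·0.088 + 0.1115·0.483
      = 0.0640134 + 0.0183816 + 0.0082984 + 0.0538545 = 0.1445479

P(L) ≈ 0.1445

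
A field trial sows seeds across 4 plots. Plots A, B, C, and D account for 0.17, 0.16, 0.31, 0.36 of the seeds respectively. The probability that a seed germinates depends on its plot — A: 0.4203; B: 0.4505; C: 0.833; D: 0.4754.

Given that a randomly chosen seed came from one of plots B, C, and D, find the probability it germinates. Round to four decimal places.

0.6042

Let S = {B, C, D}.
P(S) = 0.16 + 0.31 + 0.36 = 0.83.
P(G ∩ S) = 0.4505·0.16 + 0.833·0.31 + 0.4754·0.36 = 0.07208 + 0.25823 + 0.171144 = 0.501454.
P(G | S) = 0.501454 / 0.83 = 0.604161…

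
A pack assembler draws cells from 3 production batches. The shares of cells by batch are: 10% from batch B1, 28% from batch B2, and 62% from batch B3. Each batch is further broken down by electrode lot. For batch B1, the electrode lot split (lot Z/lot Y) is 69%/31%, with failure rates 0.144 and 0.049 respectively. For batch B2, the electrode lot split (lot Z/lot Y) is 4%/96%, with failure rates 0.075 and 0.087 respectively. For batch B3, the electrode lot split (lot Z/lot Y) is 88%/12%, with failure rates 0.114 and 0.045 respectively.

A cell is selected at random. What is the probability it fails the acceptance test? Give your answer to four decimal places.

P(F|B1) = 0.69·0.144 + 0.31·0.049 = 0.09936 + 0.01519 = 0.11455
P(F|B2) = 0.04·0.075 + 0.96·0.087 = 0.003 + 0.08352 = 0.08652
P(F|B3) = 0.88·0.114 + 0.12·0.045 = 0.10032 + 0.0054 = 0.10572
Then overall,
P(F) = 0.1·0.11455 + 0.28·0.08652 + 0.62·0.10572
      = 0.011455 + 0.0242256 + 0.0655464 = 0.101227

0.1012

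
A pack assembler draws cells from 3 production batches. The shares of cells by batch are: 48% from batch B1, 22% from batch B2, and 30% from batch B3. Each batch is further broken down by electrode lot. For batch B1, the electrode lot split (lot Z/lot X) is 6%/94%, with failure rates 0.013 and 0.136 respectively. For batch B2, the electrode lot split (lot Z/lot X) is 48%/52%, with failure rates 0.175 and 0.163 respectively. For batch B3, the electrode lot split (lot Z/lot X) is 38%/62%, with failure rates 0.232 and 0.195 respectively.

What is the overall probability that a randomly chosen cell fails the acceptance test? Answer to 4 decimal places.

0.1616

P(F|B1) = 0.06·0.013 + 0.94·0.136 = 0.00078 + 0.12784 = 0.12862
P(F|B2) = 0.48·0.175 + 0.52·0.163 = 0.084 + 0.08476 = 0.16876
P(F|B3) = 0.38·0.232 + 0.62·0.195 = 0.08816 + 0.1209 = 0.20906
By total probability over the outer partition,
P(F) = 0.48·0.12862 + 0.22·0.16876 + 0.3·0.20906
      = 0.0617376 + 0.0371272 + 0.062718 = 0.1615828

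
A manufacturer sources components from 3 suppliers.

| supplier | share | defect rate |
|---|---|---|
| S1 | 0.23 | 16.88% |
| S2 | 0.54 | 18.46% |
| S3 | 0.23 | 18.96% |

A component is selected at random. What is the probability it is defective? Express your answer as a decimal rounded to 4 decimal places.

0.1821

Using total probability over the partition,
P(D) = P(D|S1)·P(S1) + P(D|S2)·P(S2) + P(D|S3)·P(S3)
      = 0.1688·0.23 + 0.1846·0.54 + 0.1896·0.23
      = 0.038824 + 0.099684 + 0.043608 = 0.182116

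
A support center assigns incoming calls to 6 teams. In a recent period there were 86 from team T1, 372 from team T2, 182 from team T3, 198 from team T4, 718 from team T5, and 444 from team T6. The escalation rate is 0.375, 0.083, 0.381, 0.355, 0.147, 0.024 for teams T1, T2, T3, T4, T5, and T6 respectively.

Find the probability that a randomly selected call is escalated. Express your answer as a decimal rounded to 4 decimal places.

P(E) ≈ 0.1595

Total: 86 + 372 + 182 + 198 + 718 + 444 = 2000.
P(T1) = 86/2000 = 0.043. P(T2) = 372/2000 = 0.186. P(T3) = 182/2000 = 0.091. P(T4) = 198/2000 = 0.099. P(T5) = 718/2000 = 0.359. P(T6) = 444/2000 = 0.222.
P(E) = P(E|T1)·P(T1) + P(E|T2)·P(T2) + P(E|T3)·P(T3) + P(E|T4)·P(T4) + P(E|T5)·P(T5) + P(E|T6)·P(T6)
      = 0.375·0.043 + 0.083·0.186 + 0.381·0.091 + 0.355·0.099 + 0.147·0.359 + 0.024·0.222
      = 0.016125 + 0.015438 + 0.034671 + 0.035145 + 0.052773 + 0.005328 = 0.15948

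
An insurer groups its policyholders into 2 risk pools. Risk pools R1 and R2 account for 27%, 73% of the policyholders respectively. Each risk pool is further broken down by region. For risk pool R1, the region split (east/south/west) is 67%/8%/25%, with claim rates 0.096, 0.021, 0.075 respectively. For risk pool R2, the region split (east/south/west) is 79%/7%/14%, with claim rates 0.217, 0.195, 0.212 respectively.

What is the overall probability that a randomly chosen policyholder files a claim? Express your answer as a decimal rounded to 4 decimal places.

P(C|R1) = 0.67·0.096 + 0.08·0.021 + 0.25·0.075 = 0.06432 + 0.00168 + 0.01875 = 0.08475
P(C|R2) = 0.79·0.217 + 0.07·0.195 + 0.14·0.212 = 0.17143 + 0.01365 + 0.02968 = 0.21476
Then overall,
P(C) = 0.27·0.08475 + 0.73·0.21476
      = 0.0228825 + 0.1567748 = 0.1796573

P(C) ≈ 0.1797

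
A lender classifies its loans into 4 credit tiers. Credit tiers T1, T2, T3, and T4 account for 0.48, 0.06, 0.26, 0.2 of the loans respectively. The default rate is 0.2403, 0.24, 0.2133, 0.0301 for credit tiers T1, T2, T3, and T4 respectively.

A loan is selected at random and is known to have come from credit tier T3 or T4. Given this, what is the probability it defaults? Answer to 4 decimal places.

Let S = {T3, T4}.
P(S) = 0.26 + 0.2 = 0.46.
P(D ∩ S) = 0.2133·0.26 + 0.0301·0.2 = 0.055458 + 0.00602 = 0.061478.
P(D | S) = 0.061478 / 0.46 = 0.133648…

P(D|S) ≈ 0.1336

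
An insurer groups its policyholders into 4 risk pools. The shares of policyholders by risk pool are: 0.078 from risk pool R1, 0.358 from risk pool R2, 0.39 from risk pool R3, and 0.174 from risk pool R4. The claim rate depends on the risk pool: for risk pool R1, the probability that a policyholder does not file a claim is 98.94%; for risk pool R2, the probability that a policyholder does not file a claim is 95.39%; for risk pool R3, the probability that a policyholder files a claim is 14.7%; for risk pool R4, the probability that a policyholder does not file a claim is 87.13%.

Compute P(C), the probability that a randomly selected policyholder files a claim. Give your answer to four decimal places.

P(C) ≈ 0.0971

P(C|R1) = 1 − 0.9894 = 0.0106.
P(C|R2) = 1 − 0.9539 = 0.0461.
P(C|R4) = 1 − 0.8713 = 0.1287.
Summing over the partition,
P(C) = P(C|R1)·P(R1) + P(C|R2)·P(R2) + P(C|R3)·P(R3) + P(C|R4)·P(R4)
      = 0.0106·0.078 + 0.0461·0.358 + 0.147·0.39 + 0.1287·0.174
      = 0.0008268 + 0.0165038 + 0.05733 + 0.0223938 = 0.0970544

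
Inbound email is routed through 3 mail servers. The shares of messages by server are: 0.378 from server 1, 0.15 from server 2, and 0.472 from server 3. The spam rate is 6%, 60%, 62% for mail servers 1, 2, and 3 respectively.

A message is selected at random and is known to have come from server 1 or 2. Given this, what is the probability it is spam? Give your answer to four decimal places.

0.2134

Let J = {1, 2}.
P(J) = 0.378 + 0.15 = 0.528.
P(S ∩ J) = 0.06·0.378 + 0.6·0.15 = 0.02268 + 0.09 = 0.11268.
P(S | J) = 0.11268 / 0.528 = 0.213409…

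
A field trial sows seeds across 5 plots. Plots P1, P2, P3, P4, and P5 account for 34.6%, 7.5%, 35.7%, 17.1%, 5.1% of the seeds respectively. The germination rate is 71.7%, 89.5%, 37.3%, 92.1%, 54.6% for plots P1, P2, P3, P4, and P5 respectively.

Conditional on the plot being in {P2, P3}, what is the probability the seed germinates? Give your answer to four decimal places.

P(G|S) ≈ 0.4636

Let S = {P2, P3}.
P(S) = 0.075 + 0.357 = 0.432.
P(G ∩ S) = 0.895·0.075 + 0.373·0.357 = 0.067125 + 0.133161 = 0.200286.
P(G | S) = 0.200286 / 0.432 = 0.463625…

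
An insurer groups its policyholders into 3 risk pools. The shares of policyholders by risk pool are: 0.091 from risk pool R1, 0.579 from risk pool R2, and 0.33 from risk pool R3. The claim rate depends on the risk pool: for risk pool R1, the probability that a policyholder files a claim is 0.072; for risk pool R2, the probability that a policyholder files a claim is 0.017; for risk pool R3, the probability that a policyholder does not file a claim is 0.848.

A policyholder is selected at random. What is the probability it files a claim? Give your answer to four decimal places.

P(C) ≈ 0.0666

P(C|R3) = 1 − 0.848 = 0.152.
By the law of total probability,
P(C) = P(C|R1)·P(R1) + P(C|R2)·P(R2) + P(C|R3)·P(R3)
      = 0.072·0.091 + 0.017·0.579 + 0.152·0.33
      = 0.006552 + 0.009843 + 0.05016 = 0.066555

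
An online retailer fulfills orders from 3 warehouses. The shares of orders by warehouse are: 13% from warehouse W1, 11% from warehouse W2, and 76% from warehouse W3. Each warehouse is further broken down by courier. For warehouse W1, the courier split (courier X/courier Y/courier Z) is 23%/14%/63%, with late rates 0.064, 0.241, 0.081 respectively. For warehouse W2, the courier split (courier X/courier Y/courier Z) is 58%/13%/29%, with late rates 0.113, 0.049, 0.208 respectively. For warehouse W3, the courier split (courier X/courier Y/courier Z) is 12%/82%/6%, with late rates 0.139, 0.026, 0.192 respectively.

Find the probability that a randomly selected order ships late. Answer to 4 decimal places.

P(L) ≈ 0.0651

P(L|W1) = 0.23·0.064 + 0.14·0.241 + 0.63·0.081 = 0.01472 + 0.03374 + 0.05103 = 0.09949
P(L|W2) = 0.58·0.113 + 0.13·0.049 + 0.29·0.208 = 0.06554 + 0.00637 + 0.06032 = 0.13223
P(L|W3) = 0.12·0.139 + 0.82·0.026 + 0.06·0.192 = 0.01668 + 0.02132 + 0.01152 = 0.04952
By total probability over the outer partition,
P(L) = 0.13·0.09949 + 0.11·0.13223 + 0.76·0.04952
      = 0.0129337 + 0.0145453 + 0.0376352 = 0.0651142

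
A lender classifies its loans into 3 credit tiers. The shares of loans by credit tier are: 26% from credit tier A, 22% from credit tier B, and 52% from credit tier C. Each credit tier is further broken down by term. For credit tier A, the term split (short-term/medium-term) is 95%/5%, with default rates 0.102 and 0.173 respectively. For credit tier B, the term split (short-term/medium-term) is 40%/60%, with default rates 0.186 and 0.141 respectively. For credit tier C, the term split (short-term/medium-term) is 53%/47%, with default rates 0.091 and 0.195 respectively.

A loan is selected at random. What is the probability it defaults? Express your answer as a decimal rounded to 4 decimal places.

P(D|A) = 0.95·0.102 + 0.05·0.173 = 0.0969 + 0.00865 = 0.10555
P(D|B) = 0.4·0.186 + 0.6·0.141 = 0.0744 + 0.0846 = 0.159
P(D|C) = 0.53·0.091 + 0.47·0.195 = 0.04823 + 0.09165 = 0.13988
By total probability over the outer partition,
P(D) = 0.26·0.10555 + 0.22·0.159 + 0.52·0.13988
      = 0.027443 + 0.03498 + 0.0727376 = 0.1351606

0.1352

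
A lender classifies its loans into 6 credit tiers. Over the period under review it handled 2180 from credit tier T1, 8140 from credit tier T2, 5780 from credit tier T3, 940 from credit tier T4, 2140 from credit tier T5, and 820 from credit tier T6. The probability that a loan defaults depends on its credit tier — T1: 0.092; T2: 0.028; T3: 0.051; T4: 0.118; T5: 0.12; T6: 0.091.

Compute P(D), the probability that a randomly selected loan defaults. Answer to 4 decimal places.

Total: 2180 + 8140 + 5780 + 940 + 2140 + 820 = 20000.
P(T1) = 2180/20000 = 0.109. P(T2) = 8140/20000 = 0.407. P(T3) = 5780/20000 = 0.289. P(T4) = 940/20000 = 0.047. P(T5) = 2140/20000 = 0.107. P(T6) = 820/20000 = 0.041.
P(D) = P(D|T1)·P(T1) + P(D|T2)·P(T2) + P(D|T3)·P(T3) + P(D|T4)·P(T4) + P(D|T5)·P(T5) + P(D|T6)·P(T6)
      = 0.092·0.109 + 0.028·0.407 + 0.051·0.289 + 0.118·0.047 + 0.12·0.107 + 0.091·0.041
      = 0.010028 + 0.011396 + 0.014739 + 0.005546 + 0.01284 + 0.003731 = 0.05828

P(D) ≈ 0.0583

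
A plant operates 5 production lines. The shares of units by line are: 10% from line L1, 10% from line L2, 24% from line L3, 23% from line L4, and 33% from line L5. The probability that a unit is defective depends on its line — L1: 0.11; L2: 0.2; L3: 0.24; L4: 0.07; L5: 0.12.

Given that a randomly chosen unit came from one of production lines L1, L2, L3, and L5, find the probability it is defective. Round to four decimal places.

Let S = {L1, L2, L3, L5}.
P(S) = 0.1 + 0.1 + 0.24 + 0.33 = 0.77.
P(D ∩ S) = 0.11·0.1 + 0.2·0.1 + 0.24·0.24 + 0.12·0.33 = 0.011 + 0.02 + 0.0576 + 0.0396 = 0.1282.
P(D | S) = 0.1282 / 0.77 = 0.166494…

0.1665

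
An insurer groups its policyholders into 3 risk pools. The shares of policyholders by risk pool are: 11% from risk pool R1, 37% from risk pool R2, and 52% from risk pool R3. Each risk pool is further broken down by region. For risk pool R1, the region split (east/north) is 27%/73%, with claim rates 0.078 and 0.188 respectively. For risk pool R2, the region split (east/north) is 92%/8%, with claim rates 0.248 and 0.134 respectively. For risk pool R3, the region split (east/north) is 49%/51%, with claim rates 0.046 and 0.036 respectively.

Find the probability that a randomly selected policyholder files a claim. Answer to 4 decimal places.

P(C|R1) = 0.27·0.078 + 0.73·0.188 = 0.02106 + 0.13724 = 0.1583
P(C|R2) = 0.92·0.248 + 0.08·0.134 = 0.22816 + 0.01072 = 0.23888
P(C|R3) = 0.49·0.046 + 0.51·0.036 = 0.02254 + 0.01836 = 0.0409
Then overall,
P(C) = 0.11·0.1583 + 0.37·0.23888 + 0.52·0.0409
      = 0.017413 + 0.0883856 + 0.021268 = 0.1270666

P(C) ≈ 0.1271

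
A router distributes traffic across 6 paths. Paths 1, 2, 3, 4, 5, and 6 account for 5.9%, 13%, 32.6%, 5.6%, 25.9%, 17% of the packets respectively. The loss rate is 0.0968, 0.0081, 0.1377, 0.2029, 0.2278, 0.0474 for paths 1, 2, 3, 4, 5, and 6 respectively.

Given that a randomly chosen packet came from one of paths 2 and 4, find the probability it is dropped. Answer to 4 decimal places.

Let S = {2, 4}.
P(S) = 0.13 + 0.056 = 0.186.
P(L ∩ S) = 0.0081·0.13 + 0.2029·0.056 = 0.001053 + 0.0113624 = 0.0124154.
P(L | S) = 0.0124154 / 0.186 = 0.066749…

P(L|S) ≈ 0.0667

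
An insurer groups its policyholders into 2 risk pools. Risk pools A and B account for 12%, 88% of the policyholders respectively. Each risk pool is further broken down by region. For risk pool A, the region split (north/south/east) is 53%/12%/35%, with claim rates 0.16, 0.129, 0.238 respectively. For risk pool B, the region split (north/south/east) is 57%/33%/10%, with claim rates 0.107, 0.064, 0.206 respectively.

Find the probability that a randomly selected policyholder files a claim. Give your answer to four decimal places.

P(C) ≈ 0.1124

P(C|A) = 0.53·0.16 + 0.12·0.129 + 0.35·0.238 = 0.0848 + 0.01548 + 0.0833 = 0.18358
P(C|B) = 0.57·0.107 + 0.33·0.064 + 0.1·0.206 = 0.06099 + 0.02112 + 0.0206 = 0.10271
Then overall,
P(C) = 0.12·0.18358 + 0.88·0.10271
      = 0.0220296 + 0.0903848 = 0.1124144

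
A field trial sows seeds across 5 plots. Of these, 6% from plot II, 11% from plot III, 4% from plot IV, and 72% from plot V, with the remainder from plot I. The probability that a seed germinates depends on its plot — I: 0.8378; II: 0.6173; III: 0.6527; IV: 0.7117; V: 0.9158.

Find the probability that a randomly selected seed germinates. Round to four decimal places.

P(I) = 1 − (0.06 + 0.11 + 0.04 + 0.72) = 0.07.
P(G) = P(G|I)·P(I) + P(G|II)·P(II) + P(G|III)·P(III) + P(G|IV)·P(IV) + P(G|V)·P(V)
      = 0.8378·0.07 + 0.6173·0.06 + 0.6527·0.11 + 0.7117·0.04 + 0.9158·0.72
      = 0.058646 + 0.037038 + 0.071797 + 0.028468 + 0.659376 = 0.855325

0.8553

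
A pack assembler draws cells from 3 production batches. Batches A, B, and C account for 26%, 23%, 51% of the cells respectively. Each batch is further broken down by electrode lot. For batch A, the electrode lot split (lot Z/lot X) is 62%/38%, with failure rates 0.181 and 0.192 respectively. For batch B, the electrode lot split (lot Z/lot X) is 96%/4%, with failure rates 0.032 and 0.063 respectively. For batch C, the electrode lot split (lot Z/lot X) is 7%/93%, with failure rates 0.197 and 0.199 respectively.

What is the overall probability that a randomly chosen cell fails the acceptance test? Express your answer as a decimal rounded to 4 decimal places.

0.1572

P(F|A) = 0.62·0.181 + 0.38·0.192 = 0.11222 + 0.07296 = 0.18518
P(F|B) = 0.96·0.032 + 0.04·0.063 = 0.03072 + 0.00252 = 0.03324
P(F|C) = 0.07·0.197 + 0.93·0.199 = 0.01379 + 0.18507 = 0.19886
By total probability over the outer partition,
P(F) = 0.26·0.18518 + 0.23·0.03324 + 0.51·0.19886
      = 0.0481468 + 0.0076452 + 0.1014186 = 0.1572106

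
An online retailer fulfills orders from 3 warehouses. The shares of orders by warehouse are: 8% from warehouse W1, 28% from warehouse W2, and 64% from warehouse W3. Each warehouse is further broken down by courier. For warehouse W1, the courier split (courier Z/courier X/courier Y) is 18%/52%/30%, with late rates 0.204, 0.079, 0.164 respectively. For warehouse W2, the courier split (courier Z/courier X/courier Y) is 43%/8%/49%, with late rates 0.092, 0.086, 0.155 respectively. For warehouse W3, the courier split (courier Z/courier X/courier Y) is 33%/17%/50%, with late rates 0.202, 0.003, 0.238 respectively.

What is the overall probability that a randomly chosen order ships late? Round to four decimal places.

0.1636

P(L|W1) = 0.18·0.204 + 0.52·0.079 + 0.3·0.164 = 0.03672 + 0.04108 + 0.0492 = 0.127
P(L|W2) = 0.43·0.092 + 0.08·0.086 + 0.49·0.155 = 0.03956 + 0.00688 + 0.07595 = 0.12239
P(L|W3) = 0.33·0.202 + 0.17·0.003 + 0.5·0.238 = 0.06666 + 0.00051 + 0.119 = 0.18617
By total probability over the outer partition,
P(L) = 0.08·0.127 + 0.28·0.12239 + 0.64·0.18617
      = 0.01016 + 0.0342692 + 0.1191488 = 0.163578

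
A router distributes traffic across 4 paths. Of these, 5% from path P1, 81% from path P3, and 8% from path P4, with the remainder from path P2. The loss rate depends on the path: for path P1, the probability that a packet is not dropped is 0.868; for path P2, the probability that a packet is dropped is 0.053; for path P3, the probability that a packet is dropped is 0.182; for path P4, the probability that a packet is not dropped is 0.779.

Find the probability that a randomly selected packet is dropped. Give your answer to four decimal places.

P(L) ≈ 0.1749

P(P2) = 1 − (0.05 + 0.81 + 0.08) = 0.06.
P(L|P1) = 1 − 0.868 = 0.132.
P(L|P4) = 1 − 0.779 = 0.221.
P(L) = P(L|P1)·P(P1) + P(L|P2)·P(P2) + P(L|P3)·P(P3) + P(L|P4)·P(P4)
      = 0.132·0.05 + 0.053·0.06 + 0.182·0.81 + 0.221·0.08
      = 0.0066 + 0.00318 + 0.14742 + 0.01768 = 0.17488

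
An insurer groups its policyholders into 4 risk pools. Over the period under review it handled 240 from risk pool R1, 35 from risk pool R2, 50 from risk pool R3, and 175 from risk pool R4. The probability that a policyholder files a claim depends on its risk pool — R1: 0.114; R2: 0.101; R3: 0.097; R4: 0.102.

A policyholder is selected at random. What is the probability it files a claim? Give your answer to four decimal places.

0.1072

Total: 240 + 35 + 50 + 175 = 500.
P(R1) = 240/500 = 0.48. P(R2) = 35/500 = 0.07. P(R3) = 50/500 = 0.1. P(R4) = 175/500 = 0.35.
Summing over the partition,
P(C) = P(C|R1)·P(R1) + P(C|R2)·P(R2) + P(C|R3)·P(R3) + P(C|R4)·P(R4)
      = 0.114·0.48 + 0.101·0.07 + 0.097·0.1 + 0.102·0.35
      = 0.05472 + 0.00707 + 0.0097 + 0.0357 = 0.10719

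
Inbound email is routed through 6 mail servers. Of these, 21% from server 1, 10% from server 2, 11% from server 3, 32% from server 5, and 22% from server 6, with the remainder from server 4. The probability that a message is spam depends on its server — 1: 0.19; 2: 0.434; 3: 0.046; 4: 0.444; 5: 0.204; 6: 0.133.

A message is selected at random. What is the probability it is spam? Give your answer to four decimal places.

P(S) ≈ 0.2007

P(4) = 1 − (0.21 + 0.1 + 0.11 + 0.32 + 0.22) = 0.04.
P(S) = P(S|1)·P(1) + P(S|2)·P(2) + P(S|3)·P(3) + P(S|4)·P(4) + P(S|5)·P(5) + P(S|6)·P(6)
      = 0.19·0.21 + 0.434·0.1 + 0.046·0.11 + 0.444·0.04 + 0.204·0.32 + 0.133·0.22
      = 0.0399 + 0.0434 + 0.00506 + 0.01776 + 0.06528 + 0.02926 = 0.20066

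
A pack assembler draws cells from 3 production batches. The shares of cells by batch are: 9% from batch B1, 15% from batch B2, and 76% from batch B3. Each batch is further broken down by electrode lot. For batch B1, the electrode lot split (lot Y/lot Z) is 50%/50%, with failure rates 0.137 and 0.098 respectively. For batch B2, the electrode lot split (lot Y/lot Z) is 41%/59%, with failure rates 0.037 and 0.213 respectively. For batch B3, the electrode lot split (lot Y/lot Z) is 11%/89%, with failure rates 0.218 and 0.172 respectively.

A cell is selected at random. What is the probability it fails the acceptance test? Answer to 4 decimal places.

P(F) ≈ 0.1663

P(F|B1) = 0.5·0.137 + 0.5·0.098 = 0.0685 + 0.049 = 0.1175
P(F|B2) = 0.41·0.037 + 0.59·0.213 = 0.01517 + 0.12567 = 0.14084
P(F|B3) = 0.11·0.218 + 0.89·0.172 = 0.02398 + 0.15308 = 0.17706
Then overall,
P(F) = 0.09·0.1175 + 0.15·0.14084 + 0.76·0.17706
      = 0.010575 + 0.021126 + 0.1345656 = 0.1662666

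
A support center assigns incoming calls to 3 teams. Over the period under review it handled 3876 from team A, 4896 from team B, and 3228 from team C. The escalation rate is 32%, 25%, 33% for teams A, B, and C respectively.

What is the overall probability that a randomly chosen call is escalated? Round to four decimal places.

Total: 3876 + 4896 + 3228 = 12000.
P(A) = 3876/12000 = 0.323. P(B) = 4896/12000 = 0.408. P(C) = 3228/12000 = 0.269.
By the law of total probability,
P(E) = P(E|A)·P(A) + P(E|B)·P(B) + P(E|C)·P(C)
      = 0.32·0.323 + 0.25·0.408 + 0.33·0.269
      = 0.10336 + 0.102 + 0.08877 = 0.29413

P(E) ≈ 0.2941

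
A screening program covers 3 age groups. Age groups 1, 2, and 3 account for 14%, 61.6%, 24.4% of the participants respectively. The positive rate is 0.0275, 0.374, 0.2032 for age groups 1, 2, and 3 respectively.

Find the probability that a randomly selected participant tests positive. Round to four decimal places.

P(T) ≈ 0.2838

Summing over the partition,
P(T) = P(T|1)·P(1) + P(T|2)·P(2) + P(T|3)·P(3)
      = 0.0275·0.14 + 0.374·0.616 + 0.2032·0.244
      = 0.00385 + 0.230384 + 0.0495808 = 0.2838148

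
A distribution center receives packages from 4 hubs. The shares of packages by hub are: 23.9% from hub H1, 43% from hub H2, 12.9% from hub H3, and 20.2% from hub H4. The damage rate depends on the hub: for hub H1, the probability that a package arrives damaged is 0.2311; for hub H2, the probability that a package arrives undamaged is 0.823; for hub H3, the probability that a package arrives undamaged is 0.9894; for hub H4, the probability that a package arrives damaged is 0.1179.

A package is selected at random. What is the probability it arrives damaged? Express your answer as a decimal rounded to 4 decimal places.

P(D|H2) = 1 − 0.823 = 0.177.
P(D|H3) = 1 − 0.9894 = 0.0106.
P(D) = P(D|H1)·P(H1) + P(D|H2)·P(H2) + P(D|H3)·P(H3) + P(D|H4)·P(H4)
      = 0.2311·0.239 + 0.177·0.43 + 0.0106·0.129 + 0.1179·0.202
      = 0.0552329 + 0.07611 + 0.0013674 + 0.0238158 = 0.1565261

0.1565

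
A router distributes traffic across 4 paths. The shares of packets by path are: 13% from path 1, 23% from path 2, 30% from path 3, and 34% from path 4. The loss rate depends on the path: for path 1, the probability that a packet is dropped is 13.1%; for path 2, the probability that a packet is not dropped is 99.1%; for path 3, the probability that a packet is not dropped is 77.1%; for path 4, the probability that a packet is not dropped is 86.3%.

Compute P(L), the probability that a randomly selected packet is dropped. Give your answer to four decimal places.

P(L|2) = 1 − 0.991 = 0.009.
P(L|3) = 1 − 0.771 = 0.229.
P(L|4) = 1 − 0.863 = 0.137.
Using total probability over the partition,
P(L) = P(L|1)·P(1) + P(L|2)·P(2) + P(L|3)·P(3) + P(L|4)·P(4)
      = 0.131·0.13 + 0.009·0.23 + 0.229·0.3 + 0.137·0.34
      = 0.01703 + 0.00207 + 0.0687 + 0.04658 = 0.13438

P(L) ≈ 0.1344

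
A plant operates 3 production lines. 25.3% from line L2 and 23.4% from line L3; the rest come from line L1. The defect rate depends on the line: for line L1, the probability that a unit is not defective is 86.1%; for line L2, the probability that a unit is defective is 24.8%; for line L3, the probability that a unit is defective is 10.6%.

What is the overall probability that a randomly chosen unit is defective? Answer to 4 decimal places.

P(D) ≈ 0.1589

P(L1) = 1 − (0.253 + 0.234) = 0.513.
P(D|L1) = 1 − 0.861 = 0.139.
By the law of total probability,
P(D) = P(D|L1)·P(L1) + P(D|L2)·P(L2) + P(D|L3)·P(L3)
      = 0.139·0.513 + 0.248·0.253 + 0.106·0.234
      = 0.071307 + 0.062744 + 0.024804 = 0.158855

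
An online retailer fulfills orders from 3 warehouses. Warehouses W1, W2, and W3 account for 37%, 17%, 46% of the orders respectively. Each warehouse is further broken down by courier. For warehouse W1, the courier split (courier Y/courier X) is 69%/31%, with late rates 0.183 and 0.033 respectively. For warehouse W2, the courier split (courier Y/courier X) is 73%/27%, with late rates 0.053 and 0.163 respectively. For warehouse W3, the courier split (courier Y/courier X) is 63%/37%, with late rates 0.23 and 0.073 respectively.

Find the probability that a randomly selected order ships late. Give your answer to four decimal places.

P(L|W1) = 0.69·0.183 + 0.31·0.033 = 0.12627 + 0.01023 = 0.1365
P(L|W2) = 0.73·0.053 + 0.27·0.163 = 0.03869 + 0.04401 = 0.0827
P(L|W3) = 0.63·0.23 + 0.37·0.073 = 0.1449 + 0.02701 = 0.17191
Then overall,
P(L) = 0.37·0.1365 + 0.17·0.0827 + 0.46·0.17191
      = 0.050505 + 0.014059 + 0.0790786 = 0.1436426

P(L) ≈ 0.1436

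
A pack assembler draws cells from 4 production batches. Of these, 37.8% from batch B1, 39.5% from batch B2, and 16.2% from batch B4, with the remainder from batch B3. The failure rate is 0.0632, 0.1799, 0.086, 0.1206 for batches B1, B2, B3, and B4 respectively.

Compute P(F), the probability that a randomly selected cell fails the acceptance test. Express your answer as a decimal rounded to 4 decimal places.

P(B3) = 1 − (0.378 + 0.395 + 0.162) = 0.065.
P(F) = P(F|B1)·P(B1) + P(F|B2)·P(B2) + P(F|B3)·P(B3) + P(F|B4)·P(B4)
      = 0.0632·0.378 + 0.1799·0.395 + 0.086·0.065 + 0.1206·0.162
      = 0.0238896 + 0.0710605 + 0.00559 + 0.0195372 = 0.1200773

0.1201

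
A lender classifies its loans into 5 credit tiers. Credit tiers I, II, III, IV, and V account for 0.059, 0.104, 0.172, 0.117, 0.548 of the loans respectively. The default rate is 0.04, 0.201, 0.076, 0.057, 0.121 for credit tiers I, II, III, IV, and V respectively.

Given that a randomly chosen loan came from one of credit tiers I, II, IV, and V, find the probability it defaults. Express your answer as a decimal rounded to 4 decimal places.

Let S = {I, II, IV, V}.
P(S) = 0.059 + 0.104 + 0.117 + 0.548 = 0.828.
P(D ∩ S) = 0.04·0.059 + 0.201·0.104 + 0.057·0.117 + 0.121·0.548 = 0.00236 + 0.020904 + 0.006669 + 0.066308 = 0.096241.
P(D | S) = 0.096241 / 0.828 = 0.116233…

0.1162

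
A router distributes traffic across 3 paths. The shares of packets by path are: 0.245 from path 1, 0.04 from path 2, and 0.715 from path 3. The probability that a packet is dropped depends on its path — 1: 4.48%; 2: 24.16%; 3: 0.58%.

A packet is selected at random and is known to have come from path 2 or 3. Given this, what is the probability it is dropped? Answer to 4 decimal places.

P(L|S) ≈ 0.0183

Let S = {2, 3}.
P(S) = 0.04 + 0.715 = 0.755.
P(L ∩ S) = 0.2416·0.04 + 0.0058·0.715 = 0.009664 + 0.004147 = 0.013811.
P(L | S) = 0.013811 / 0.755 = 0.018293…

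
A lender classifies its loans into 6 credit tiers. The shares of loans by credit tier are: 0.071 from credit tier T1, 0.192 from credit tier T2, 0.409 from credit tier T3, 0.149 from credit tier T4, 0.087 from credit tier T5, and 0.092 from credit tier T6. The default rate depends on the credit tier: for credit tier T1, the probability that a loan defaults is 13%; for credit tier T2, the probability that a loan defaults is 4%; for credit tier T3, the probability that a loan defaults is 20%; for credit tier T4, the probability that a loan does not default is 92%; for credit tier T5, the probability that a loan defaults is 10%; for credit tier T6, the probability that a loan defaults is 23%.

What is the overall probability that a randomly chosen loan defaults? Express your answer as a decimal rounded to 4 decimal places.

0.1405

P(D|T4) = 1 − 0.92 = 0.08.
P(D) = P(D|T1)·P(T1) + P(D|T2)·P(T2) + P(D|T3)·P(T3) + P(D|T4)·P(T4) + P(D|T5)·P(T5) + P(D|T6)·P(T6)
      = 0.13·0.071 + 0.04·0.192 + 0.2·0.409 + 0.08·0.149 + 0.1·0.087 + 0.23·0.092
      = 0.00923 + 0.00768 + 0.0818 + 0.01192 + 0.0087 + 0.02116 = 0.14049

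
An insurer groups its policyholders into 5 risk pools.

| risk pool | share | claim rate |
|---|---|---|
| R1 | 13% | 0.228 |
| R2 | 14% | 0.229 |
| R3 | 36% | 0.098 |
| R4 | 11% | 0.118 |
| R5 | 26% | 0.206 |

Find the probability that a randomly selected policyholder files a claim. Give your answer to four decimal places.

P(C) = P(C|R1)·P(R1) + P(C|R2)·P(R2) + P(C|R3)·P(R3) + P(C|R4)·P(R4) + P(C|R5)·P(R5)
      = 0.228·0.13 + 0.229·0.14 + 0.098·0.36 + 0.118·0.11 + 0.206·0.26
      = 0.02964 + 0.03206 + 0.03528 + 0.01298 + 0.05356 = 0.16352

0.1635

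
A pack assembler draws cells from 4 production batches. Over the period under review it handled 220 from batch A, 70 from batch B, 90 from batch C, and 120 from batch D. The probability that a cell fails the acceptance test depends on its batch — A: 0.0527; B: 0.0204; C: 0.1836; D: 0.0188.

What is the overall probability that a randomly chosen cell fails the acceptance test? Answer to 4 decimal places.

0.0636

Total: 220 + 70 + 90 + 120 = 500.
P(A) = 220/500 = 0.44. P(B) = 70/500 = 0.14. P(C) = 90/500 = 0.18. P(D) = 120/500 = 0.24.
P(F) = P(F|A)·P(A) + P(F|B)·P(B) + P(F|C)·P(C) + P(F|D)·P(D)
      = 0.0527·0.44 + 0.0204·0.14 + 0.1836·0.18 + 0.0188·0.24
      = 0.023188 + 0.002856 + 0.033048 + 0.004512 = 0.063604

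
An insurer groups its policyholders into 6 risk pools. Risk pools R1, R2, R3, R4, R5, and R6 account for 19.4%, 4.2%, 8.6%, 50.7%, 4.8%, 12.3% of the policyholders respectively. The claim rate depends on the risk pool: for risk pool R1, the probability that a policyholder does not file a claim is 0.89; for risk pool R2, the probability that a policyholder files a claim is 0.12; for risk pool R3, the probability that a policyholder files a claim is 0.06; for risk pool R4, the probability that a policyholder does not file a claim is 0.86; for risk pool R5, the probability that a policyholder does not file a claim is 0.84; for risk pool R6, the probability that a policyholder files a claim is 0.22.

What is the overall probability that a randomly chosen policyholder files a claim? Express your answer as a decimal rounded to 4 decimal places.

P(C|R1) = 1 − 0.89 = 0.11.
P(C|R4) = 1 − 0.86 = 0.14.
P(C|R5) = 1 − 0.84 = 0.16.
Using total probability over the partition,
P(C) = P(C|R1)·P(R1) + P(C|R2)·P(R2) + P(C|R3)·P(R3) + P(C|R4)·P(R4) + P(C|R5)·P(R5) + P(C|R6)·P(R6)
      = 0.11·0.194 + 0.12·0.042 + 0.06·0.086 + 0.14·0.507 + 0.16·0.048 + 0.22·0.123
      = 0.02134 + 0.00504 + 0.00516 + 0.07098 + 0.00768 + 0.02706 = 0.13726

P(C) ≈ 0.1373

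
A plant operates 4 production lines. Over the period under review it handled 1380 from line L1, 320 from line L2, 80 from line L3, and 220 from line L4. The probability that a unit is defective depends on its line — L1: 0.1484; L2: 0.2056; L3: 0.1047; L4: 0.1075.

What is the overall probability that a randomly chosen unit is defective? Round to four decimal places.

0.1513

Total: 1380 + 320 + 80 + 220 = 2000.
P(L1) = 1380/2000 = 0.69. P(L2) = 320/2000 = 0.16. P(L3) = 80/2000 = 0.04. P(L4) = 220/2000 = 0.11.
Using total probability over the partition,
P(D) = P(D|L1)·P(L1) + P(D|L2)·P(L2) + P(D|L3)·P(L3) + P(D|L4)·P(L4)
      = 0.1484·0.69 + 0.2056·0.16 + 0.1047·0.04 + 0.1075·0.11
      = 0.102396 + 0.032896 + 0.004188 + 0.011825 = 0.151305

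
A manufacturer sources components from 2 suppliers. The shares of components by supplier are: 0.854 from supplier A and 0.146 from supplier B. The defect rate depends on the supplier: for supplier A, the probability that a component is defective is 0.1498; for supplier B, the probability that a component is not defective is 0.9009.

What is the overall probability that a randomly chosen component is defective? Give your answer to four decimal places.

P(D|B) = 1 − 0.9009 = 0.0991.
P(D) = P(D|A)·P(A) + P(D|B)·P(B)
      = 0.1498·0.854 + 0.0991·0.146
      = 0.1279292 + 0.0144686 = 0.1423978

0.1424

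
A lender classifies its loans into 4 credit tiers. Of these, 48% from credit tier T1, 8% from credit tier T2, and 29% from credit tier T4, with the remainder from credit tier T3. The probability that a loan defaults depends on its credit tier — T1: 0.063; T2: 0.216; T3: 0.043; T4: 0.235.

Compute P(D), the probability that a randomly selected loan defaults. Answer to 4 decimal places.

0.1221

P(T3) = 1 − (0.48 + 0.08 + 0.29) = 0.15.
P(D) = P(D|T1)·P(T1) + P(D|T2)·P(T2) + P(D|T3)·P(T3) + P(D|T4)·P(T4)
      = 0.063·0.48 + 0.216·0.08 + 0.043·0.15 + 0.235·0.29
      = 0.03024 + 0.01728 + 0.00645 + 0.06815 = 0.12212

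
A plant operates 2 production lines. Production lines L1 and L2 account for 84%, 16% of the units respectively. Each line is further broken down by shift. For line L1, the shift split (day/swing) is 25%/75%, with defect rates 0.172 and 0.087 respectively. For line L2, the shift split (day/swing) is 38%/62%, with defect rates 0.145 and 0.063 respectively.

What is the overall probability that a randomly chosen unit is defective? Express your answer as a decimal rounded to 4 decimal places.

0.1060

P(D|L1) = 0.25·0.172 + 0.75·0.087 = 0.043 + 0.06525 = 0.10825
P(D|L2) = 0.38·0.145 + 0.62·0.063 = 0.0551 + 0.03906 = 0.09416
Then overall,
P(D) = 0.84·0.10825 + 0.16·0.09416
      = 0.09093 + 0.0150656 = 0.1059956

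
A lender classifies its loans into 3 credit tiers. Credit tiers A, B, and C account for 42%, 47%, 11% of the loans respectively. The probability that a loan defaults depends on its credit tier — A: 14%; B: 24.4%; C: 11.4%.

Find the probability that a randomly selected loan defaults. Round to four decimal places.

P(D) = P(D|A)·P(A) + P(D|B)·P(B) + P(D|C)·P(C)
      = 0.14·0.42 + 0.244·0.47 + 0.114·0.11
      = 0.0588 + 0.11468 + 0.01254 = 0.18602

0.1860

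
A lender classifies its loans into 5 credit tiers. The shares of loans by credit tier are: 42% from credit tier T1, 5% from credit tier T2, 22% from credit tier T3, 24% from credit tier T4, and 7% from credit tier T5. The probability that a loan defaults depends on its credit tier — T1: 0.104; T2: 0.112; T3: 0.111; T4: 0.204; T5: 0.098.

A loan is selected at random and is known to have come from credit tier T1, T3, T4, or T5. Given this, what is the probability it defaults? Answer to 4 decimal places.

Let S = {T1, T3, T4, T5}.
P(S) = 0.42 + 0.22 + 0.24 + 0.07 = 0.95.
P(D ∩ S) = 0.104·0.42 + 0.111·0.22 + 0.204·0.24 + 0.098·0.07 = 0.04368 + 0.02442 + 0.04896 + 0.00686 = 0.12392.
P(D | S) = 0.12392 / 0.95 = 0.130442…

P(D|S) ≈ 0.1304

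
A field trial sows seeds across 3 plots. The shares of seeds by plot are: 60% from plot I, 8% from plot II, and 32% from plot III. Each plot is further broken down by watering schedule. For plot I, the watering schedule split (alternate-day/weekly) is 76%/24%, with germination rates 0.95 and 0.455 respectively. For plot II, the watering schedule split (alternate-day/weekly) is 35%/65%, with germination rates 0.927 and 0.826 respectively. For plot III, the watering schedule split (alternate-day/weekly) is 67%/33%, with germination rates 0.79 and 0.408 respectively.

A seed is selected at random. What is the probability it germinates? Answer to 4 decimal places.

P(G|I) = 0.76·0.95 + 0.24·0.455 = 0.722 + 0.1092 = 0.8312
P(G|II) = 0.35·0.927 + 0.65·0.826 = 0.32445 + 0.5369 = 0.86135
P(G|III) = 0.67·0.79 + 0.33·0.408 = 0.5293 + 0.13464 = 0.66394
By total probability over the outer partition,
P(G) = 0.6·0.8312 + 0.08·0.86135 + 0.32·0.66394
      = 0.49872 + 0.068908 + 0.2124608 = 0.7800888

P(G) ≈ 0.7801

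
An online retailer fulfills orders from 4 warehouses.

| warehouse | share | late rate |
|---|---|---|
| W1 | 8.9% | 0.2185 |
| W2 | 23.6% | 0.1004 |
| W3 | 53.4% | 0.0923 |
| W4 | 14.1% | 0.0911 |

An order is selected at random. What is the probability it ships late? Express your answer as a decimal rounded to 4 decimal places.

P(L) ≈ 0.1053

P(L) = P(L|W1)·P(W1) + P(L|W2)·P(W2) + P(L|W3)·P(W3) + P(L|W4)·P(W4)
      = 0.2185·0.089 + 0.1004·0.236 + 0.0923·0.534 + 0.0911·0.141
      = 0.0194465 + 0.0236944 + 0.0492882 + 0.0128451 = 0.1052742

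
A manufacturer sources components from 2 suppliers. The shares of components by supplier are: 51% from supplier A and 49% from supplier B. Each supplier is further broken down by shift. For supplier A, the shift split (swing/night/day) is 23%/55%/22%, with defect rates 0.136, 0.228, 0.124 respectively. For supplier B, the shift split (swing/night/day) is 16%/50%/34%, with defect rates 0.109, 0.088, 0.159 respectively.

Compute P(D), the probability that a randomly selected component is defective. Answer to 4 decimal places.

P(D|A) = 0.23·0.136 + 0.55·0.228 + 0.22·0.124 = 0.03128 + 0.1254 + 0.02728 = 0.18396
P(D|B) = 0.16·0.109 + 0.5·0.088 + 0.34·0.159 = 0.01744 + 0.044 + 0.05406 = 0.1155
Then overall,
P(D) = 0.51·0.18396 + 0.49·0.1155
      = 0.0938196 + 0.056595 = 0.1504146

P(D) ≈ 0.1504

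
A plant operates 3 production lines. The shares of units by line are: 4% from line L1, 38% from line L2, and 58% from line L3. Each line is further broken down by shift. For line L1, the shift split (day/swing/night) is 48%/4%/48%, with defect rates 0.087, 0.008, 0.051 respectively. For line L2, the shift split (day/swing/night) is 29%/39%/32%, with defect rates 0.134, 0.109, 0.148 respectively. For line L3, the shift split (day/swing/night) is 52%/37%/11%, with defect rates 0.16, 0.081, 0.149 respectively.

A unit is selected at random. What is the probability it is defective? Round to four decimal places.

P(D|L1) = 0.48·0.087 + 0.04·0.008 + 0.48·0.051 = 0.04176 + 0.00032 + 0.02448 = 0.06656
P(D|L2) = 0.29·0.134 + 0.39·0.109 + 0.32·0.148 = 0.03886 + 0.04251 + 0.04736 = 0.12873
P(D|L3) = 0.52·0.16 + 0.37·0.081 + 0.11·0.149 = 0.0832 + 0.02997 + 0.01639 = 0.12956
Then overall,
P(D) = 0.04·0.06656 + 0.38·0.12873 + 0.58·0.12956
      = 0.0026624 + 0.0489174 + 0.0751448 = 0.1267246

P(D) ≈ 0.1267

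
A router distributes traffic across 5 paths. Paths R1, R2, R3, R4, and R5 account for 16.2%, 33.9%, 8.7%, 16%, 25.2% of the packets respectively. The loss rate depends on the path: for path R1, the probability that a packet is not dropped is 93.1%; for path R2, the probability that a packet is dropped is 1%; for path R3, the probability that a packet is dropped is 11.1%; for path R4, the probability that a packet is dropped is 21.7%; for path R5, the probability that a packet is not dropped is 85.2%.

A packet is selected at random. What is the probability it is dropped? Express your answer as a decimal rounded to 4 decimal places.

P(L|R1) = 1 − 0.931 = 0.069.
P(L|R5) = 1 − 0.852 = 0.148.
P(L) = P(L|R1)·P(R1) + P(L|R2)·P(R2) + P(L|R3)·P(R3) + P(L|R4)·P(R4) + P(L|R5)·P(R5)
      = 0.069·0.162 + 0.01·0.339 + 0.111·0.087 + 0.217·0.16 + 0.148·0.252
      = 0.011178 + 0.00339 + 0.009657 + 0.03472 + 0.037296 = 0.096241

0.0962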